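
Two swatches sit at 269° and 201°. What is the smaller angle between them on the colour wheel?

68°

|269 − 201| = 68.
68 ≤ 180, so the shorter arc is 68°.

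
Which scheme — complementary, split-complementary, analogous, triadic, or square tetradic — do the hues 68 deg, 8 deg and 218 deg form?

Sort the hues: 8°, 68°, 218°.
Successive gaps around the wheel: 60°, 150°, 150°.
Two 150° gaps and one 60° gap — a base hue opposite a pair of accents 30° either side of its complement — is the split-complementary pattern.

split-complementary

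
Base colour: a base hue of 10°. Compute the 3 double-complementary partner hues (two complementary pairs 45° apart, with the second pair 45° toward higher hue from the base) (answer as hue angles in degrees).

55°, 190°, 235°

A rectangular tetradic uses two complementary pairs 45° apart: offsets 0°, 45°, 180°, 225°.
10 + 45 = 55°
10 + 180 = 190°
10 + 225 = 235°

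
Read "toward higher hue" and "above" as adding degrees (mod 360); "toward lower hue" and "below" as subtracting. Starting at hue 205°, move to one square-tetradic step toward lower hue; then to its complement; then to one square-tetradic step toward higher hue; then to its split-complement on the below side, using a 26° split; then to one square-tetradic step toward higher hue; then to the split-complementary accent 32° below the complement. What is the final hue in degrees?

57°

square ↓ −90°: 205 − 90 = 115°
complement +180°: 115 + 180 = 295°
square ↑ +90°: 295 + 90 = 385 → 385 − 360 = 25°
split-comp 26° ↓ +154°: 25 + 154 = 179°
square ↑ +90°: 179 + 90 = 269°
split-comp 32° ↓ +148°: 269 + 148 = 417 → 417 − 360 = 57°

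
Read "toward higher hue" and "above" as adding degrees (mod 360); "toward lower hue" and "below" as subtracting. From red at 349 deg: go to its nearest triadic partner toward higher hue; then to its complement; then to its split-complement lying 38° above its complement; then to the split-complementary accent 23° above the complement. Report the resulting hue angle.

350°

+120° (triadic ↑): 349 + 120 = 469 → 469 − 360 = 109°
+180° (complement): 109 + 180 = 289°
+218° (split-comp 38° ↑): 289 + 218 = 507 → 507 − 360 = 147°
+203° (split-comp 23° ↑): 147 + 203 = 350°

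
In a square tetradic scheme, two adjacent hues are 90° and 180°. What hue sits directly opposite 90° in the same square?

A square tetradic scheme places four hues 90° apart; opposite corners are 180° apart.
90 + 180 = 270°

270°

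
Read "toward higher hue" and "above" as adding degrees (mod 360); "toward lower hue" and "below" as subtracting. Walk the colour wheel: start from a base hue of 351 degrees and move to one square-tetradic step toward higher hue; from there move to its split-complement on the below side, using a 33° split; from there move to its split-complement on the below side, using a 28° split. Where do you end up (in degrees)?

+90° (square ↑): 351 + 90 = 441 → 441 − 360 = 81°
+147° (split-comp 33° ↓): 81 + 147 = 228°
+152° (split-comp 28° ↓): 228 + 152 = 380 → 380 − 360 = 20°

20°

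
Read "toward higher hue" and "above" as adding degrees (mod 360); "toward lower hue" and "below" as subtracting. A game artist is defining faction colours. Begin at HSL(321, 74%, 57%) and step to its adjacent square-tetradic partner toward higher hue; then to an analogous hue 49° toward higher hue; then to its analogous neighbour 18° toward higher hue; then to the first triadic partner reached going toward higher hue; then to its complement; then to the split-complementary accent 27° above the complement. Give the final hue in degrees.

square ↑ +90°: 321 + 90 = 411 → 411 − 360 = 51°
analog 49° ↑ +49°: 51 + 49 = 100°
analog 18° ↑ +18°: 100 + 18 = 118°
triadic ↑ +120°: 118 + 120 = 238°
complement +180°: 238 + 180 = 418 → 418 − 360 = 58°
split-comp 27° ↑ +207°: 58 + 207 = 265°

265°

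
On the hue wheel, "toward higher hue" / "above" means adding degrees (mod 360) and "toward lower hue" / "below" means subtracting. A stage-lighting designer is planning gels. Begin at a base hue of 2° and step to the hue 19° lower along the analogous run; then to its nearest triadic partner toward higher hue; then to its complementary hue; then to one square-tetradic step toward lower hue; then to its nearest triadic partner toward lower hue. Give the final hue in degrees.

analog 19° ↓ −19°: 2 − 19 = -17 → -17 + 360 = 343°
triadic ↑ +120°: 343 + 120 = 463 → 463 − 360 = 103°
complement +180°: 103 + 180 = 283°
square ↓ −90°: 283 − 90 = 193°
triadic ↓ −120°: 193 − 120 = 73°

73°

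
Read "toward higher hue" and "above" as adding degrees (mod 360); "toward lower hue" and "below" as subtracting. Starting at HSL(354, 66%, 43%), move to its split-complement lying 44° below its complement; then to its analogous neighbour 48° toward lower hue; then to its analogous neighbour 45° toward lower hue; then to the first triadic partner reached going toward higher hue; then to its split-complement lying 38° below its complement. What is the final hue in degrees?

split-comp 44° ↓ +136°: 354 + 136 = 490 → 490 − 360 = 130°
analog 48° ↓ −48°: 130 − 48 = 82°
analog 45° ↓ −45°: 82 − 45 = 37°
triadic ↑ +120°: 37 + 120 = 157°
split-comp 38° ↓ +142°: 157 + 142 = 299°

299°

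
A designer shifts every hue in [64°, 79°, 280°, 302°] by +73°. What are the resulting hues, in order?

64 + 73 = 137°
79 + 73 = 152°
280 + 73 = 353°
302 + 73 = 375 → 375 − 360 = 15°

137°, 152°, 353°, 15°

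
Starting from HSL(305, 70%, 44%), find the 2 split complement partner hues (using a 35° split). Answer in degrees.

90° and 160°

Split-complementary hues sit 35° either side of the complement.
Complement of 305°: 305 + 180 = 485 → 485 − 360 = 125°
125 − 35 = 90°
125 + 35 = 160°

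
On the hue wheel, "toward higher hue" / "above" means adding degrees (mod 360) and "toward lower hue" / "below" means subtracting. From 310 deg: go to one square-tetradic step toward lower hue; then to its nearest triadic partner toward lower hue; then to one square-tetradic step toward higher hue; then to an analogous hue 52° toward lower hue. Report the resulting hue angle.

square ↓ −90°: 310 − 90 = 220°
triadic ↓ −120°: 220 − 120 = 100°
square ↑ +90°: 100 + 90 = 190°
analog 52° ↓ −52°: 190 − 52 = 138°

138°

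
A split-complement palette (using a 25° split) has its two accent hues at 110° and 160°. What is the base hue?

The accents sit 25° either side of the complement, so the complement is their short-arc midpoint on the wheel.
Short-arc midpoint of 110° and 160°: 135°.
Base is 180° from the complement: 135 − 180 = -45 → -45 + 360 = 315°

315°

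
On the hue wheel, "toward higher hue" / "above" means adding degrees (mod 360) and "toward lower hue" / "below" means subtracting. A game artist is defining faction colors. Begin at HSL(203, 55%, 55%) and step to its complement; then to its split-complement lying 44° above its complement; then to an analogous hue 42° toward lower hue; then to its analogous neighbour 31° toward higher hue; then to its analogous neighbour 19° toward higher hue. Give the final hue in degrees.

complement +180°: 203 + 180 = 383 → 383 − 360 = 23°
split-comp 44° ↑ +224°: 23 + 224 = 247°
analog 42° ↓ −42°: 247 − 42 = 205°
analog 31° ↑ +31°: 205 + 31 = 236°
analog 19° ↑ +19°: 236 + 19 = 255°

255°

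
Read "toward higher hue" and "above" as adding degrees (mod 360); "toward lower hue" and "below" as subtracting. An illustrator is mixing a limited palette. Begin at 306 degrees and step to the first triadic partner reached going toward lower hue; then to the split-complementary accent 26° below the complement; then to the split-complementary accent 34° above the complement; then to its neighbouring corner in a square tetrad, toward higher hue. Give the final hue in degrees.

284°

−120° (triadic ↓): 306 − 120 = 186°
+154° (split-comp 26° ↓): 186 + 154 = 340°
+214° (split-comp 34° ↑): 340 + 214 = 554 → 554 − 360 = 194°
+90° (square ↑): 194 + 90 = 284°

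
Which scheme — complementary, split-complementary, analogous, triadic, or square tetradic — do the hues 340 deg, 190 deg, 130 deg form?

split-complementary

Sort the hues: 130°, 190°, 340°.
Successive gaps around the wheel: 60°, 150°, 150°.
Two 150° gaps and one 60° gap — a base hue opposite a pair of accents 30° either side of its complement — is the split-complementary pattern.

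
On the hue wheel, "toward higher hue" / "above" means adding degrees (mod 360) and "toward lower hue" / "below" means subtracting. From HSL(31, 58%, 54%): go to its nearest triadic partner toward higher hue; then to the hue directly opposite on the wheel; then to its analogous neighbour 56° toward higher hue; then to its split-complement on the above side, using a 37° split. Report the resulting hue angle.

+120° (triadic ↑): 31 + 120 = 151°
+180° (complement): 151 + 180 = 331°
+56° (analog 56° ↑): 331 + 56 = 387 → 387 − 360 = 27°
+217° (split-comp 37° ↑): 27 + 217 = 244°

244°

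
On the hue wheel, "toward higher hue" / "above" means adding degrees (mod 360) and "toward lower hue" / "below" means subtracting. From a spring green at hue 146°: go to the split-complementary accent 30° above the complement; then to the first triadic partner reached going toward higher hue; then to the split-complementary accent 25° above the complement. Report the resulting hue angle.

321°

146 + 210 = 356°   (split-comp 30° ↑)
356 + 120 = 476 → 476 − 360 = 116°   (triadic ↑)
116 + 205 = 321°   (split-comp 25° ↑)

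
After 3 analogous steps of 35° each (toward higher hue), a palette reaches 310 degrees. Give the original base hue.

205°

3 steps of 35° (toward higher hue) give a net shift of +105°.
Start = end − shift: 310 − 105 = 205°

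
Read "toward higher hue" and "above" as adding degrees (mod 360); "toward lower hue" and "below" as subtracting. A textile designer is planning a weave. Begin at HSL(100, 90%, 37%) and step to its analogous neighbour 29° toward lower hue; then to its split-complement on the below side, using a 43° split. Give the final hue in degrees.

208°

−29° (analog 29° ↓): 100 − 29 = 71°
+137° (split-comp 43° ↓): 71 + 137 = 208°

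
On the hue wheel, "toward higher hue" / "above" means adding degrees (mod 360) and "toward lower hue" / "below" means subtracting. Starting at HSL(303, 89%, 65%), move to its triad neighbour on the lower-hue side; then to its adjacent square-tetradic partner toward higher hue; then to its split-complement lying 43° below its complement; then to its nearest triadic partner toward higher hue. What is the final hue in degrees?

170°

−120° (triadic ↓): 303 − 120 = 183°
+90° (square ↑): 183 + 90 = 273°
+137° (split-comp 43° ↓): 273 + 137 = 410 → 410 − 360 = 50°
+120° (triadic ↑): 50 + 120 = 170°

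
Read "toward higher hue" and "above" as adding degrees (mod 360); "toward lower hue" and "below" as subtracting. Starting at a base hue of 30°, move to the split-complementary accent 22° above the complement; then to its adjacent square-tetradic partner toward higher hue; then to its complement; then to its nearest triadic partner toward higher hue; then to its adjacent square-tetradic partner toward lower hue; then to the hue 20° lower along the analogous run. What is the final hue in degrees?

152°

+202° (split-comp 22° ↑): 30 + 202 = 232°
+90° (square ↑): 232 + 90 = 322°
+180° (complement): 322 + 180 = 502 → 502 − 360 = 142°
+120° (triadic ↑): 142 + 120 = 262°
−90° (square ↓): 262 − 90 = 172°
−20° (analog 20° ↓): 172 − 20 = 152°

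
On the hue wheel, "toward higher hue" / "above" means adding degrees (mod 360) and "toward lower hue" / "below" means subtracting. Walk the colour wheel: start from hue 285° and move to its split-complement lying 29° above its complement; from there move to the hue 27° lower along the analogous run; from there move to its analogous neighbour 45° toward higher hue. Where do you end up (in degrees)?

+209° (split-comp 29° ↑): 285 + 209 = 494 → 494 − 360 = 134°
−27° (analog 27° ↓): 134 − 27 = 107°
+45° (analog 45° ↑): 107 + 45 = 152°

152°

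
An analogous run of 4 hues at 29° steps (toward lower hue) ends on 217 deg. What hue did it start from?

304°

3 steps of 29° (toward lower hue) give a net shift of −87°.
Start = end − shift: 217 + 87 = 304°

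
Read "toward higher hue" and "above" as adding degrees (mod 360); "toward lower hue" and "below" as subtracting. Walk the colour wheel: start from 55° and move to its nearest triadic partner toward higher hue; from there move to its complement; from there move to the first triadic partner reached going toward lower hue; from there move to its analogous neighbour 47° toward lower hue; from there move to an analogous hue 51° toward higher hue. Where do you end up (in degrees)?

55 + 120 = 175°   (triadic ↑)
175 + 180 = 355°   (complement)
355 − 120 = 235°   (triadic ↓)
235 − 47 = 188°   (analog 47° ↓)
188 + 51 = 239°   (analog 51° ↑)

239°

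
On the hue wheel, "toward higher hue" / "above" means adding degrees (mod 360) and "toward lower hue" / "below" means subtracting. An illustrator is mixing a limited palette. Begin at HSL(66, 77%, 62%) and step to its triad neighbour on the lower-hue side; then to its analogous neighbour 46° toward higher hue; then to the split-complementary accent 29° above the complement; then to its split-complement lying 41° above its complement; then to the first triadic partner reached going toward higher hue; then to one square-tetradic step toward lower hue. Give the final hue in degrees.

92°

66 − 120 = -54 → -54 + 360 = 306°   (triadic ↓)
306 + 46 = 352°   (analog 46° ↑)
352 + 209 = 561 → 561 − 360 = 201°   (split-comp 29° ↑)
201 + 221 = 422 → 422 − 360 = 62°   (split-comp 41° ↑)
62 + 120 = 182°   (triadic ↑)
182 − 90 = 92°   (square ↓)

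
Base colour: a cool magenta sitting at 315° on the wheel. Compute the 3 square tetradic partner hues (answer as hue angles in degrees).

A square tetradic scheme places four hues every 90°.
315 + 90 = 405 → 405 − 360 = 45°
315 + 180 = 495 → 495 − 360 = 135°
315 + 270 = 585 → 585 − 360 = 225°

45°, 135°, 225°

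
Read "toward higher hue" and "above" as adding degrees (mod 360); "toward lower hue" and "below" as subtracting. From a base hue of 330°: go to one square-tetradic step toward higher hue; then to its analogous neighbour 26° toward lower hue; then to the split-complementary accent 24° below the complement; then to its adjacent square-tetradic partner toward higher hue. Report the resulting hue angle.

+90° (square ↑): 330 + 90 = 420 → 420 − 360 = 60°
−26° (analog 26° ↓): 60 − 26 = 34°
+156° (split-comp 24° ↓): 34 + 156 = 190°
+90° (square ↑): 190 + 90 = 280°

280°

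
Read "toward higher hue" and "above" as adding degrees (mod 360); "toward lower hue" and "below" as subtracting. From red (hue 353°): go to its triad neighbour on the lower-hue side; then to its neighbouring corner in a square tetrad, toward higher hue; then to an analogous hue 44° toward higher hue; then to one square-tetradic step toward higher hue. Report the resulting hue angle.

triadic ↓ −120°: 353 − 120 = 233°
square ↑ +90°: 233 + 90 = 323°
analog 44° ↑ +44°: 323 + 44 = 367 → 367 − 360 = 7°
square ↑ +90°: 7 + 90 = 97°

97°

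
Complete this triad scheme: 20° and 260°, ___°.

A triad places three hues 120° apart.
The full set through 20° is {20°, 140°, 260°}.
Given {20°, 260°}, the missing hue is 140°.

140°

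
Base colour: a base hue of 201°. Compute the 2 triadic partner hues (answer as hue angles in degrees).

321° and 81°

A triad places three hues 120° apart.
201 + 120 = 321°
201 + 240 = 441 → 441 − 360 = 81°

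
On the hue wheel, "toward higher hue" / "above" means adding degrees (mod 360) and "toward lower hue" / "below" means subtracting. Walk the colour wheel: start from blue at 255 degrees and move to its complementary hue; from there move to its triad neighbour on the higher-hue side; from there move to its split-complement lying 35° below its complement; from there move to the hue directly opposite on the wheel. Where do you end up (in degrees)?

160°

255 + 180 = 435 → 435 − 360 = 75°   (complement)
75 + 120 = 195°   (triadic ↑)
195 + 145 = 340°   (split-comp 35° ↓)
340 + 180 = 520 → 520 − 360 = 160°   (complement)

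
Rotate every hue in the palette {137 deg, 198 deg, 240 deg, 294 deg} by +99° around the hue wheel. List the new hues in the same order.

137 + 99 = 236°
198 + 99 = 297°
240 + 99 = 339°
294 + 99 = 393 → 393 − 360 = 33°

236°, 297°, 339°, 33°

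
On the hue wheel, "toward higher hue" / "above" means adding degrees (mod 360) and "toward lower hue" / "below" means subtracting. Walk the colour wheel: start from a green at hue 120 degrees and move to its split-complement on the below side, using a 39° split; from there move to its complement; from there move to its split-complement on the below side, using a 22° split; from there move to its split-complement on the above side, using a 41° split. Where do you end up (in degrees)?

100°

split-comp 39° ↓ +141°: 120 + 141 = 261°
complement +180°: 261 + 180 = 441 → 441 − 360 = 81°
split-comp 22° ↓ +158°: 81 + 158 = 239°
split-comp 41° ↑ +221°: 239 + 221 = 460 → 460 − 360 = 100°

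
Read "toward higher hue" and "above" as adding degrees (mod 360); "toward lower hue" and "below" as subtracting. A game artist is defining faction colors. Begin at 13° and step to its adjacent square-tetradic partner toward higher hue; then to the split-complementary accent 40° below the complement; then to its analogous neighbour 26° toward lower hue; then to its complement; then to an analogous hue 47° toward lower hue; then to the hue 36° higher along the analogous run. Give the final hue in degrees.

26°

13 + 90 = 103°   (square ↑)
103 + 140 = 243°   (split-comp 40° ↓)
243 − 26 = 217°   (analog 26° ↓)
217 + 180 = 397 → 397 − 360 = 37°   (complement)
37 − 47 = -10 → -10 + 360 = 350°   (analog 47° ↓)
350 + 36 = 386 → 386 − 360 = 26°   (analog 36° ↑)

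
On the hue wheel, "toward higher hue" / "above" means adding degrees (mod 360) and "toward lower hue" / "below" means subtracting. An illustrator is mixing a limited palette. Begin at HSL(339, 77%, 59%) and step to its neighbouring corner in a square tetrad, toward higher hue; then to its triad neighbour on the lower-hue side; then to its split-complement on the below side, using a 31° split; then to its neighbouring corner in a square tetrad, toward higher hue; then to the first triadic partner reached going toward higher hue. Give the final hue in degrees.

308°

square ↑ +90°: 339 + 90 = 429 → 429 − 360 = 69°
triadic ↓ −120°: 69 − 120 = -51 → -51 + 360 = 309°
split-comp 31° ↓ +149°: 309 + 149 = 458 → 458 − 360 = 98°
square ↑ +90°: 98 + 90 = 188°
triadic ↑ +120°: 188 + 120 = 308°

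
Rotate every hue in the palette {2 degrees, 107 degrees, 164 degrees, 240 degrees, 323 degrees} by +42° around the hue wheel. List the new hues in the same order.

44°, 149°, 206°, 282°, 5°

2 + 42 = 44°
107 + 42 = 149°
164 + 42 = 206°
240 + 42 = 282°
323 + 42 = 365 → 365 − 360 = 5°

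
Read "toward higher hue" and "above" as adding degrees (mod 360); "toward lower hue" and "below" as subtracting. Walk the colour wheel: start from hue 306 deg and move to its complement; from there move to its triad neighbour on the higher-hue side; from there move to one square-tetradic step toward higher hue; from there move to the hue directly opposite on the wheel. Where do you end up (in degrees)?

156°

306 + 180 = 486 → 486 − 360 = 126°   (complement)
126 + 120 = 246°   (triadic ↑)
246 + 90 = 336°   (square ↑)
336 + 180 = 516 → 516 − 360 = 156°   (complement)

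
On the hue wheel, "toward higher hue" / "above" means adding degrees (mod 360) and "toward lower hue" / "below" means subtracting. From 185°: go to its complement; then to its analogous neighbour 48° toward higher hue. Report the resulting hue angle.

185 + 180 = 365 → 365 − 360 = 5°   (complement)
5 + 48 = 53°   (analog 48° ↑)

53°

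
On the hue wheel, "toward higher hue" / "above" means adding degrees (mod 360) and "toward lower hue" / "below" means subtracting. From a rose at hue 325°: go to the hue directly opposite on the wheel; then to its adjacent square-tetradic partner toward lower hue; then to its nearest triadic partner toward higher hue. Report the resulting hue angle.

175°

complement +180°: 325 + 180 = 505 → 505 − 360 = 145°
square ↓ −90°: 145 − 90 = 55°
triadic ↑ +120°: 55 + 120 = 175°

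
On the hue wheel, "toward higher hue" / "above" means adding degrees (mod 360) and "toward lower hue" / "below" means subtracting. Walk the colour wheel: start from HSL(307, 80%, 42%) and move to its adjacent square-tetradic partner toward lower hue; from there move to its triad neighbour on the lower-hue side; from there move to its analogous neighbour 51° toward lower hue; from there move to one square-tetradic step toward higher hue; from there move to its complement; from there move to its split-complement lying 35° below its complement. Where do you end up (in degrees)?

101°

square ↓ −90°: 307 − 90 = 217°
triadic ↓ −120°: 217 − 120 = 97°
analog 51° ↓ −51°: 97 − 51 = 46°
square ↑ +90°: 46 + 90 = 136°
complement +180°: 136 + 180 = 316°
split-comp 35° ↓ +145°: 316 + 145 = 461 → 461 − 360 = 101°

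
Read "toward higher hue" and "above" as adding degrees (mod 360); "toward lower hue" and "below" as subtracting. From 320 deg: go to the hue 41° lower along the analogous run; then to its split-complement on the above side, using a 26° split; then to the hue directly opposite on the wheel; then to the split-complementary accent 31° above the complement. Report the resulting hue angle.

−41° (analog 41° ↓): 320 − 41 = 279°
+206° (split-comp 26° ↑): 279 + 206 = 485 → 485 − 360 = 125°
+180° (complement): 125 + 180 = 305°
+211° (split-comp 31° ↑): 305 + 211 = 516 → 516 − 360 = 156°

156°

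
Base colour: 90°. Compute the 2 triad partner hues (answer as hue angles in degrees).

210° and 330°

90 + 120 = 210°
90 + 240 = 330°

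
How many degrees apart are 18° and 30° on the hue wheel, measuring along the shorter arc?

12°

|18 − 30| = 12.
12 ≤ 180, so the shorter arc is 12°.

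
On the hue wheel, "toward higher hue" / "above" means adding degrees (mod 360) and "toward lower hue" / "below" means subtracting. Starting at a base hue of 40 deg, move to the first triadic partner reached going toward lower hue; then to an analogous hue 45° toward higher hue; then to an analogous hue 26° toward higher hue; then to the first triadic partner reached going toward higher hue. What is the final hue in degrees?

111°

40 − 120 = -80 → -80 + 360 = 280°   (triadic ↓)
280 + 45 = 325°   (analog 45° ↑)
325 + 26 = 351°   (analog 26° ↑)
351 + 120 = 471 → 471 − 360 = 111°   (triadic ↑)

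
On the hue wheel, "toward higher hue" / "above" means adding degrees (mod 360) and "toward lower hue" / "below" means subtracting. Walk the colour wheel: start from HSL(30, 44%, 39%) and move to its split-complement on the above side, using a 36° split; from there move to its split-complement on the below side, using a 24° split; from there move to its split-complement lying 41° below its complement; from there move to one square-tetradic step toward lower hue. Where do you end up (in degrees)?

91°

split-comp 36° ↑ +216°: 30 + 216 = 246°
split-comp 24° ↓ +156°: 246 + 156 = 402 → 402 − 360 = 42°
split-comp 41° ↓ +139°: 42 + 139 = 181°
square ↓ −90°: 181 − 90 = 91°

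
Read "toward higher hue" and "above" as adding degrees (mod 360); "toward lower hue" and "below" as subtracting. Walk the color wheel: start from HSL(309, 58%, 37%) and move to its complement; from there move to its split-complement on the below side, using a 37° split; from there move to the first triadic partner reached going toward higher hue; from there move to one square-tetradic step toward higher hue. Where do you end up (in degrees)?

309 + 180 = 489 → 489 − 360 = 129°   (complement)
129 + 143 = 272°   (split-comp 37° ↓)
272 + 120 = 392 → 392 − 360 = 32°   (triadic ↑)
32 + 90 = 122°   (square ↑)

122°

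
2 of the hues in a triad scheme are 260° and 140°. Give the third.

A triad places three hues 120° apart.
The full set through 140° is {20°, 140°, 260°}.
Given {140°, 260°}, the missing hue is 20°.

20°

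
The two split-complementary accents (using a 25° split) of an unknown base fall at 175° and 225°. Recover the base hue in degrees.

The accents sit 25° either side of the complement, so the complement is their short-arc midpoint on the wheel.
Short-arc midpoint of 175° and 225°: 200°.
Base is 180° from the complement: 200 − 180 = 20°

20°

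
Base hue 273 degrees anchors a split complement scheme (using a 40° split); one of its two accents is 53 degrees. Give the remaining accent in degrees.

Split-complementary hues sit 40° either side of the complement.
Complement of the base 273°: 273 + 180 = 453 → 453 − 360 = 93°
The given accent 53° is 40° one side of 93°; the other accent sits 40° the other side: 93 + 40 = 133°

133°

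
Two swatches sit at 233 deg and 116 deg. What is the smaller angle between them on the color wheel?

117°

|233 − 116| = 117.
117 ≤ 180, so the shorter arc is 117°.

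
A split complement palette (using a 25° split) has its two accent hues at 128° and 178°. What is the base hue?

The accents sit 25° either side of the complement, so the complement is their short-arc midpoint on the wheel.
Short-arc midpoint of 128° and 178°: 153°.
Base is 180° from the complement: 153 − 180 = -27 → -27 + 360 = 333°

333°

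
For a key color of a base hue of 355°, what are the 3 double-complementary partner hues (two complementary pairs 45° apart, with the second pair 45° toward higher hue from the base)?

40°, 175°, 220°

355 + 45 = 400 → 400 − 360 = 40°
355 + 180 = 535 → 535 − 360 = 175°
355 + 225 = 580 → 580 − 360 = 220°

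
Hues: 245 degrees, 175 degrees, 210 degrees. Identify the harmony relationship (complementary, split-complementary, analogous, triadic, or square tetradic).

analogous

Sort the hues: 175°, 210°, 245°.
Successive gaps around the wheel: 35°, 35°, 290°.
A run of hues at equal small steps (35°) with one large closing gap is an analogous group.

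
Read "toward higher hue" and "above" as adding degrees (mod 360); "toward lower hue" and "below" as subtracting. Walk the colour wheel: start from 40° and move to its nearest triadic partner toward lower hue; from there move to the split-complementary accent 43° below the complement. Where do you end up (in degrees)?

57°

40 − 120 = -80 → -80 + 360 = 280°   (triadic ↓)
280 + 137 = 417 → 417 − 360 = 57°   (split-comp 43° ↓)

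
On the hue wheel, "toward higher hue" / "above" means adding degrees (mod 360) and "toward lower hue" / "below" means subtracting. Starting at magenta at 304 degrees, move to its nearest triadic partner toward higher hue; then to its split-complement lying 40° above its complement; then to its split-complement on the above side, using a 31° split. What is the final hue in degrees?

135°

304 + 120 = 424 → 424 − 360 = 64°   (triadic ↑)
64 + 220 = 284°   (split-comp 40° ↑)
284 + 211 = 495 → 495 − 360 = 135°   (split-comp 31° ↑)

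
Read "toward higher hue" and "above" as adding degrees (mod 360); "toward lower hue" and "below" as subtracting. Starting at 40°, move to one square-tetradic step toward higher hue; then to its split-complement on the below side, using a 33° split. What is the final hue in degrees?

277°

40 + 90 = 130°   (square ↑)
130 + 147 = 277°   (split-comp 33° ↓)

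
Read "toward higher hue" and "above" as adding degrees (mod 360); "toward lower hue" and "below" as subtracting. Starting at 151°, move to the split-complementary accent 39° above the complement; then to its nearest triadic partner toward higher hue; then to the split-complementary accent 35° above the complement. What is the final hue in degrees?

split-comp 39° ↑ +219°: 151 + 219 = 370 → 370 − 360 = 10°
triadic ↑ +120°: 10 + 120 = 130°
split-comp 35° ↑ +215°: 130 + 215 = 345°

345°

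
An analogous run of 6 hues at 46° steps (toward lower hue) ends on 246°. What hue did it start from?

5 steps of 46° (toward lower hue) give a net shift of −230°.
Start = end − shift: 246 + 230 = 476 → 476 − 360 = 116°

116°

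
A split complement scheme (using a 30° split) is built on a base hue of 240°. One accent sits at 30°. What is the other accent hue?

Split-complementary hues sit 30° either side of the complement.
Complement of the base 240°: 240 + 180 = 420 → 420 − 360 = 60°
The given accent 30° is 30° one side of 60°; the other accent sits 30° the other side: 60 + 30 = 90°

90°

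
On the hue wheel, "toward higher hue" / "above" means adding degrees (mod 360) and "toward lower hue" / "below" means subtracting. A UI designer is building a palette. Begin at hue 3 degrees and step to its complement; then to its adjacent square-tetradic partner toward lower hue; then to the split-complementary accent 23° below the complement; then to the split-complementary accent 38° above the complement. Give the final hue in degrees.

complement +180°: 3 + 180 = 183°
square ↓ −90°: 183 − 90 = 93°
split-comp 23° ↓ +157°: 93 + 157 = 250°
split-comp 38° ↑ +218°: 250 + 218 = 468 → 468 − 360 = 108°

108°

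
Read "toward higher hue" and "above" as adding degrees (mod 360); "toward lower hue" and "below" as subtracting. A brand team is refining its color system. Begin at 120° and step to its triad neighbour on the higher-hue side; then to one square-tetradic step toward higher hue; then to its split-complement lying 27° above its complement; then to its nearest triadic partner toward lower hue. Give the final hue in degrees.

120 + 120 = 240°   (triadic ↑)
240 + 90 = 330°   (square ↑)
330 + 207 = 537 → 537 − 360 = 177°   (split-comp 27° ↑)
177 − 120 = 57°   (triadic ↓)

57°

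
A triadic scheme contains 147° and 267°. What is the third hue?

A triad spaces three hues 120° apart.
The full set is {27°, 147°, 267°}.

27°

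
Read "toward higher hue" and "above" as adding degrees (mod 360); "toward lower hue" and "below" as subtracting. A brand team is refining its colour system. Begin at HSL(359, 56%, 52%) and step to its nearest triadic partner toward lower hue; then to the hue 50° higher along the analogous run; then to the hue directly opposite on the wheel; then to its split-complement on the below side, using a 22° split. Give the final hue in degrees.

359 − 120 = 239°   (triadic ↓)
239 + 50 = 289°   (analog 50° ↑)
289 + 180 = 469 → 469 − 360 = 109°   (complement)
109 + 158 = 267°   (split-comp 22° ↓)

267°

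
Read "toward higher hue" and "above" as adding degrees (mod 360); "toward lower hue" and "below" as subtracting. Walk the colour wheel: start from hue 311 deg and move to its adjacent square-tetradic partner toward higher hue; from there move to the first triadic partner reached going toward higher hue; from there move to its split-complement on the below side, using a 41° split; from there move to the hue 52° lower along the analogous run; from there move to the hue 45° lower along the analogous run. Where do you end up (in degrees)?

square ↑ +90°: 311 + 90 = 401 → 401 − 360 = 41°
triadic ↑ +120°: 41 + 120 = 161°
split-comp 41° ↓ +139°: 161 + 139 = 300°
analog 52° ↓ −52°: 300 − 52 = 248°
analog 45° ↓ −45°: 248 − 45 = 203°

203°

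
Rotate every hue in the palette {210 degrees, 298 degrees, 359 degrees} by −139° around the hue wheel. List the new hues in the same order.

71°, 159°, 220°

210 − 139 = 71°
298 − 139 = 159°
359 − 139 = 220°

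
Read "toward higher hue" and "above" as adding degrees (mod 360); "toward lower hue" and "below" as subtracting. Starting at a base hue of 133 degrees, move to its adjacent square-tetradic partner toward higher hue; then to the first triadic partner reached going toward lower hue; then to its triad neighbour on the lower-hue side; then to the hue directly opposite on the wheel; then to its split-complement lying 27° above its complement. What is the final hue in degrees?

square ↑ +90°: 133 + 90 = 223°
triadic ↓ −120°: 223 − 120 = 103°
triadic ↓ −120°: 103 − 120 = -17 → -17 + 360 = 343°
complement +180°: 343 + 180 = 523 → 523 − 360 = 163°
split-comp 27° ↑ +207°: 163 + 207 = 370 → 370 − 360 = 10°

10°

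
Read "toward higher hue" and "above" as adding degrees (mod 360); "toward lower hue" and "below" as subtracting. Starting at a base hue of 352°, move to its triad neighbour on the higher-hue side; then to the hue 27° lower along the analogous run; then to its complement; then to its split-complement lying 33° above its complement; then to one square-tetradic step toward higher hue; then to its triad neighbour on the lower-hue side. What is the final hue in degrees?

352 + 120 = 472 → 472 − 360 = 112°   (triadic ↑)
112 − 27 = 85°   (analog 27° ↓)
85 + 180 = 265°   (complement)
265 + 213 = 478 → 478 − 360 = 118°   (split-comp 33° ↑)
118 + 90 = 208°   (square ↑)
208 − 120 = 88°   (triadic ↓)

88°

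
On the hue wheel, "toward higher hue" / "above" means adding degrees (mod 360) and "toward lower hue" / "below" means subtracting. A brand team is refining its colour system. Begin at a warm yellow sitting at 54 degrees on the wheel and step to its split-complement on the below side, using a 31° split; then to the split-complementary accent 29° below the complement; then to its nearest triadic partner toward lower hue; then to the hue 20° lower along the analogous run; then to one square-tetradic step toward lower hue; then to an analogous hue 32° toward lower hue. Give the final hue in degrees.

split-comp 31° ↓ +149°: 54 + 149 = 203°
split-comp 29° ↓ +151°: 203 + 151 = 354°
triadic ↓ −120°: 354 − 120 = 234°
analog 20° ↓ −20°: 234 − 20 = 214°
square ↓ −90°: 214 − 90 = 124°
analog 32° ↓ −32°: 124 − 32 = 92°

92°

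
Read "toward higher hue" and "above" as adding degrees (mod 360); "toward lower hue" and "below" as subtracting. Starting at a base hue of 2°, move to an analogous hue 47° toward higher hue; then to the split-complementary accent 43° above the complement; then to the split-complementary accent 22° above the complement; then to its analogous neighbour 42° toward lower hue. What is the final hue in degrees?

analog 47° ↑ +47°: 2 + 47 = 49°
split-comp 43° ↑ +223°: 49 + 223 = 272°
split-comp 22° ↑ +202°: 272 + 202 = 474 → 474 − 360 = 114°
analog 42° ↓ −42°: 114 − 42 = 72°

72°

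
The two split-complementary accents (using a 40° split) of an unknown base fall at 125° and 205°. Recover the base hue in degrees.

The accents sit 40° either side of the complement, so the complement is their short-arc midpoint on the wheel.
Short-arc midpoint of 125° and 205°: 165°.
Base is 180° from the complement: 165 − 180 = -15 → -15 + 360 = 345°

345°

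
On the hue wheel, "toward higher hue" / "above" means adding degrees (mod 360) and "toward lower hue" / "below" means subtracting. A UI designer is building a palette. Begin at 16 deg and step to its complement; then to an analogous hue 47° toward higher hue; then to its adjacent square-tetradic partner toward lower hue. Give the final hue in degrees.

16 + 180 = 196°   (complement)
196 + 47 = 243°   (analog 47° ↑)
243 − 90 = 153°   (square ↓)

153°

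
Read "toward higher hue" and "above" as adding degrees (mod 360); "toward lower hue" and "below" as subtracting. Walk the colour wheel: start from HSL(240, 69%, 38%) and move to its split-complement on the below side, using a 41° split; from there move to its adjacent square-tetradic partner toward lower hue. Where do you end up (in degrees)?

split-comp 41° ↓ +139°: 240 + 139 = 379 → 379 − 360 = 19°
square ↓ −90°: 19 − 90 = -71 → -71 + 360 = 289°

289°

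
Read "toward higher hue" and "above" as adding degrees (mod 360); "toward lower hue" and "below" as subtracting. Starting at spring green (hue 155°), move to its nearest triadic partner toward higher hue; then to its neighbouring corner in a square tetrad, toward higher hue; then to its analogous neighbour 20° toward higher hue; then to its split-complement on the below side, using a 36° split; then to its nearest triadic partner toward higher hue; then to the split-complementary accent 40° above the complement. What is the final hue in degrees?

triadic ↑ +120°: 155 + 120 = 275°
square ↑ +90°: 275 + 90 = 365 → 365 − 360 = 5°
analog 20° ↑ +20°: 5 + 20 = 25°
split-comp 36° ↓ +144°: 25 + 144 = 169°
triadic ↑ +120°: 169 + 120 = 289°
split-comp 40° ↑ +220°: 289 + 220 = 509 → 509 − 360 = 149°

149°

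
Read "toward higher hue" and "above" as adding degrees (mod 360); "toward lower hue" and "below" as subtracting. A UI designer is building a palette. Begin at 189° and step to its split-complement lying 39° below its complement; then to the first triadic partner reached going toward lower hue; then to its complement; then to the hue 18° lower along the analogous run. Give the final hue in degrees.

12°

split-comp 39° ↓ +141°: 189 + 141 = 330°
triadic ↓ −120°: 330 − 120 = 210°
complement +180°: 210 + 180 = 390 → 390 − 360 = 30°
analog 18° ↓ −18°: 30 − 18 = 12°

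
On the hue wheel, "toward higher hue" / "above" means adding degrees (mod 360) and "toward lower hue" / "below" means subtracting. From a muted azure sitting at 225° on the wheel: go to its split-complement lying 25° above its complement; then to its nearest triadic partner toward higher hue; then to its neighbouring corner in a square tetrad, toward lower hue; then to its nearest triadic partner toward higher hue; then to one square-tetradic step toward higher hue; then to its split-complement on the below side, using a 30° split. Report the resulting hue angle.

+205° (split-comp 25° ↑): 225 + 205 = 430 → 430 − 360 = 70°
+120° (triadic ↑): 70 + 120 = 190°
−90° (square ↓): 190 − 90 = 100°
+120° (triadic ↑): 100 + 120 = 220°
+90° (square ↑): 220 + 90 = 310°
+150° (split-comp 30° ↓): 310 + 150 = 460 → 460 − 360 = 100°

100°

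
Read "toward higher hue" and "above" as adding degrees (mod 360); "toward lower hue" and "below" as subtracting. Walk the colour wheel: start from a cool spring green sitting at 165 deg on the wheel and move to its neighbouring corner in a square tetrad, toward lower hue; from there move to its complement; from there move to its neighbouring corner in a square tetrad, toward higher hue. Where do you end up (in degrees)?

165 − 90 = 75°   (square ↓)
75 + 180 = 255°   (complement)
255 + 90 = 345°   (square ↑)

345°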